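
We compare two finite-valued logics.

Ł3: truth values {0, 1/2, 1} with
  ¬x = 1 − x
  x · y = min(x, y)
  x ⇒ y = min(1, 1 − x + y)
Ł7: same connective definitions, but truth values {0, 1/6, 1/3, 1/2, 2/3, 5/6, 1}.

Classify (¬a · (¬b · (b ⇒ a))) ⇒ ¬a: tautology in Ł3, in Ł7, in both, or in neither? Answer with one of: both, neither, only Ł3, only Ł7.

In Ł3: every assignment gives 1 — tautology.
In Ł7: every assignment gives 1 — tautology.

both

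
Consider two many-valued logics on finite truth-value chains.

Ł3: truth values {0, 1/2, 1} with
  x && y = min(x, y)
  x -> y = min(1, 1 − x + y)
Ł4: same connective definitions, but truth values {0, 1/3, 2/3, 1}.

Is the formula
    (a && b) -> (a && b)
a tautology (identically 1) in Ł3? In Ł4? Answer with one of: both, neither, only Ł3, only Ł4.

In Ł3: every assignment gives 1 — tautology.
In Ł4: every assignment gives 1 — tautology.

both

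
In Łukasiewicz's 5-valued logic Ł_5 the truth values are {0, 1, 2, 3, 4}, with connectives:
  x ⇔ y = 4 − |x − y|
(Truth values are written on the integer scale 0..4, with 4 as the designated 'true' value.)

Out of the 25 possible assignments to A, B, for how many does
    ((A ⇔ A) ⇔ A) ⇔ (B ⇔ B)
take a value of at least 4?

value 4: 5 assignments (counts)
value 3: 5 assignments
value 2: 5 assignments
value 1: 5 assignments
value 0: 5 assignments
So 5 of the 25 assignments meet the threshold.

5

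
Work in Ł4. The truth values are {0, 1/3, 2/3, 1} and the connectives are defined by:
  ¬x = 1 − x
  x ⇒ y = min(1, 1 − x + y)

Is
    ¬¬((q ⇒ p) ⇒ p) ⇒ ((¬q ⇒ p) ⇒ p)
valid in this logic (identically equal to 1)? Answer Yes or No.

No

Counterexample: take p = 0, q = 2/3.
q ⇒ p = 2/3 ⇒ 0 = 1/3
(q ⇒ p) ⇒ p = 1/3 ⇒ 0 = 2/3
¬((q ⇒ p) ⇒ p) = ¬2/3 = 1/3
¬¬((q ⇒ p) ⇒ p) = ¬1/3 = 2/3
¬q = ¬2/3 = 1/3
¬q ⇒ p = 1/3 ⇒ 0 = 2/3
(¬q ⇒ p) ⇒ p = 2/3 ⇒ 0 = 1/3
¬¬((q ⇒ p) ⇒ p) ⇒ ((¬q ⇒ p) ⇒ p) = 2/3 ⇒ 1/3 = 2/3
This gives 2/3 ≠ 1.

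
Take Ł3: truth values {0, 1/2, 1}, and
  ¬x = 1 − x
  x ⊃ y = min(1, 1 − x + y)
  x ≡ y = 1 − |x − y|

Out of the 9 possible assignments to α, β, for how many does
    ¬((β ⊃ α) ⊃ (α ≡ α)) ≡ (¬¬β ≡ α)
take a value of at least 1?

2

α = 0, β = 0 ↦ 0  <
α = 0, β = 1/2 ↦ 1/2  <
α = 0, β = 1 ↦ 1  ≥
α = 1/2, β = 0 ↦ 1/2  <
α = 1/2, β = 1/2 ↦ 0  <
α = 1/2, β = 1 ↦ 1/2  <
α = 1, β = 0 ↦ 1  ≥
α = 1, β = 1/2 ↦ 1/2  <
α = 1, β = 1 ↦ 0  <
So 2 of the 9 assignments meet the threshold.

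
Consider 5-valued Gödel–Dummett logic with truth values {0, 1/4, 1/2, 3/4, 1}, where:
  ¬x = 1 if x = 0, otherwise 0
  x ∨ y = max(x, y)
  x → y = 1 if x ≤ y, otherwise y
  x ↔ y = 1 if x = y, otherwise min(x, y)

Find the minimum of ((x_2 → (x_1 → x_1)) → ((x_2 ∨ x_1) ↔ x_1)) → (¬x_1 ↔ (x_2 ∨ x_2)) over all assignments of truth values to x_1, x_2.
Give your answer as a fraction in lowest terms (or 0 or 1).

Take x_1 = 0, x_2 = 0:
x_1 → x_1 = 0 → 0 = 1
x_2 → (x_1 → x_1) = 0 → 1 = 1
x_2 ∨ x_1 = 0 ∨ 0 = 0
(x_2 ∨ x_1) ↔ x_1 = 0 ↔ 0 = 1
(x_2 → (x_1 → x_1)) → ((x_2 ∨ x_1) ↔ x_1) = 1 → 1 = 1
¬x_1 = ¬0 = 1
x_2 ∨ x_2 = 0 ∨ 0 = 0
¬x_1 ↔ (x_2 ∨ x_2) = 1 ↔ 0 = 0
((x_2 → (x_1 → x_1)) → ((x_2 ∨ x_1) ↔ x_1)) → (¬x_1 ↔ (x_2 ∨ x_2)) = 1 → 0 = 0
No assignment yields a value below 0, so this is the minimum.

0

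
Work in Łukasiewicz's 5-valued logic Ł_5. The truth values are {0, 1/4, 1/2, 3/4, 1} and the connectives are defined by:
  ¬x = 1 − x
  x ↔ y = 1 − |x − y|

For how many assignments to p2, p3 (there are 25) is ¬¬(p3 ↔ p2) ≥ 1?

value 1: 5 assignments (counts)
value 3/4: 8 assignments
value 1/2: 6 assignments
value 1/4: 4 assignments
value 0: 2 assignments
So 5 of the 25 assignments meet the threshold.

5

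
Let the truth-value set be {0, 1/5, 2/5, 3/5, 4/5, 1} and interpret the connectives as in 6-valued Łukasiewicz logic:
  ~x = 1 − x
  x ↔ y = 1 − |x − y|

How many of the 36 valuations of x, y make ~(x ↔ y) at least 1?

2

value 1: 2 assignments (counts)
value 4/5: 4 assignments
value 3/5: 6 assignments
value 2/5: 8 assignments
value 1/5: 10 assignments
value 0: 6 assignments
So 2 of the 36 assignments meet the threshold.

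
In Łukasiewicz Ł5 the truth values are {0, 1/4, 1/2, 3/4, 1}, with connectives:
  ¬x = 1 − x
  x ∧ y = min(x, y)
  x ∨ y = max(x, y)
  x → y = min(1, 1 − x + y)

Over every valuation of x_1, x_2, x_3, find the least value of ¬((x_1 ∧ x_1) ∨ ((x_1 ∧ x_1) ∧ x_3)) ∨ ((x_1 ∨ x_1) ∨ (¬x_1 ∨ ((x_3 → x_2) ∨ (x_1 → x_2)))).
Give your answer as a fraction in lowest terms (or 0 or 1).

Take x_1 = 1/2, x_2 = 0, x_3 = 1/2:
x_1 ∧ x_1 = 1/2 ∧ 1/2 = 1/2
x_1 ∧ x_1 = 1/2 ∧ 1/2 = 1/2
(x_1 ∧ x_1) ∧ x_3 = 1/2 ∧ 1/2 = 1/2
(x_1 ∧ x_1) ∨ ((x_1 ∧ x_1) ∧ x_3) = 1/2 ∨ 1/2 = 1/2
¬((x_1 ∧ x_1) ∨ ((x_1 ∧ x_1) ∧ x_3)) = ¬1/2 = 1/2
x_1 ∨ x_1 = 1/2 ∨ 1/2 = 1/2
¬x_1 = ¬1/2 = 1/2
x_3 → x_2 = 1/2 → 0 = 1/2
x_1 → x_2 = 1/2 → 0 = 1/2
(x_3 → x_2) ∨ (x_1 → x_2) = 1/2 ∨ 1/2 = 1/2
¬x_1 ∨ ((x_3 → x_2) ∨ (x_1 → x_2)) = 1/2 ∨ 1/2 = 1/2
(x_1 ∨ x_1) ∨ (¬x_1 ∨ ((x_3 → x_2) ∨ (x_1 → x_2))) = 1/2 ∨ 1/2 = 1/2
¬((x_1 ∧ x_1) ∨ ((x_1 ∧ x_1) ∧ x_3)) ∨ ((x_1 ∨ x_1) ∨ (¬x_1 ∨ ((x_3 → x_2) ∨ (x_1 → x_2)))) = 1/2 ∨ 1/2 = 1/2
No assignment yields a value below 1/2, so this is the minimum.

1/2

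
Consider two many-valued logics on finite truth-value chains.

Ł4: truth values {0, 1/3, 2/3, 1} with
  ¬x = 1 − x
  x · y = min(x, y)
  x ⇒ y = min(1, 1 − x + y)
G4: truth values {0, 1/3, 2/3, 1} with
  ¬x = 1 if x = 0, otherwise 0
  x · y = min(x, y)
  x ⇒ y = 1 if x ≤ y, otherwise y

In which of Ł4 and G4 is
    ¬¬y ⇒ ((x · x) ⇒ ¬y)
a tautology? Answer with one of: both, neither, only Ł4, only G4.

neither

In Ł4: at x = 1/3, y = 1 the value is 2/3 — not a tautology.
In G4: at x = 1/3, y = 1/3 the value is 0 — not a tautology.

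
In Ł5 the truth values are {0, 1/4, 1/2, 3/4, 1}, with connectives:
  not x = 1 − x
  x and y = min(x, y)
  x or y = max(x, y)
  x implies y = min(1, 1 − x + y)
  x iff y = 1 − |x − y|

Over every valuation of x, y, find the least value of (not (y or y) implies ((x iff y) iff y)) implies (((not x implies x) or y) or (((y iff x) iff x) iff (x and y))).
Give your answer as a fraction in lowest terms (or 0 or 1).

1/2

Take x = 0, y = 1/2:
y or y = 1/2 or 1/2 = 1/2
not (y or y) = not 1/2 = 1/2
x iff y = 0 iff 1/2 = 1/2
(x iff y) iff y = 1/2 iff 1/2 = 1
not (y or y) implies ((x iff y) iff y) = 1/2 implies 1 = 1
not x = not 0 = 1
not x implies x = 1 implies 0 = 0
(not x implies x) or y = 0 or 1/2 = 1/2
y iff x = 1/2 iff 0 = 1/2
(y iff x) iff x = 1/2 iff 0 = 1/2
x and y = 0 and 1/2 = 0
((y iff x) iff x) iff (x and y) = 1/2 iff 0 = 1/2
((not x implies x) or y) or (((y iff x) iff x) iff (x and y)) = 1/2 or 1/2 = 1/2
(not (y or y) implies ((x iff y) iff y)) implies (((not x implies x) or y) or (((y iff x) iff x) iff (x and y))) = 1 implies 1/2 = 1/2
No assignment yields a value below 1/2, so this is the minimum.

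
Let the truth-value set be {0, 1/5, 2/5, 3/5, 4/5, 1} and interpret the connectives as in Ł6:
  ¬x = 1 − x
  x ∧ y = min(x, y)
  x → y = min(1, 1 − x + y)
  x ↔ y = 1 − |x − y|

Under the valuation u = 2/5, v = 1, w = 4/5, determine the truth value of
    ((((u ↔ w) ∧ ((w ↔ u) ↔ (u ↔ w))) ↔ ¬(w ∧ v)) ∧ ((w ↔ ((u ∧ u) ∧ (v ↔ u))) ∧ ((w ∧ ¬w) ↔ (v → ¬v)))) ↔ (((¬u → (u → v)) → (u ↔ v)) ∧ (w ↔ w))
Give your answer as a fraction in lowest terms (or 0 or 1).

4/5

u ↔ w = 2/5 ↔ 4/5 = 3/5
w ↔ u = 4/5 ↔ 2/5 = 3/5
u ↔ w = 2/5 ↔ 4/5 = 3/5
(w ↔ u) ↔ (u ↔ w) = 3/5 ↔ 3/5 = 1
(u ↔ w) ∧ ((w ↔ u) ↔ (u ↔ w)) = 3/5 ∧ 1 = 3/5
w ∧ v = 4/5 ∧ 1 = 4/5
¬(w ∧ v) = ¬4/5 = 1/5
((u ↔ w) ∧ ((w ↔ u) ↔ (u ↔ w))) ↔ ¬(w ∧ v) = 3/5 ↔ 1/5 = 3/5
u ∧ u = 2/5 ∧ 2/5 = 2/5
v ↔ u = 1 ↔ 2/5 = 2/5
(u ∧ u) ∧ (v ↔ u) = 2/5 ∧ 2/5 = 2/5
w ↔ ((u ∧ u) ∧ (v ↔ u)) = 4/5 ↔ 2/5 = 3/5
¬w = ¬4/5 = 1/5
w ∧ ¬w = 4/5 ∧ 1/5 = 1/5
¬v = ¬1 = 0
v → ¬v = 1 → 0 = 0
(w ∧ ¬w) ↔ (v → ¬v) = 1/5 ↔ 0 = 4/5
(w ↔ ((u ∧ u) ∧ (v ↔ u))) ∧ ((w ∧ ¬w) ↔ (v → ¬v)) = 3/5 ∧ 4/5 = 3/5
(((u ↔ w) ∧ ((w ↔ u) ↔ (u ↔ w))) ↔ ¬(w ∧ v)) ∧ ((w ↔ ((u ∧ u) ∧ (v ↔ u))) ∧ ((w ∧ ¬w) ↔ (v → ¬v))) = 3/5 ∧ 3/5 = 3/5
¬u = ¬2/5 = 3/5
u → v = 2/5 → 1 = 1
¬u → (u → v) = 3/5 → 1 = 1
u ↔ v = 2/5 ↔ 1 = 2/5
(¬u → (u → v)) → (u ↔ v) = 1 → 2/5 = 2/5
w ↔ w = 4/5 ↔ 4/5 = 1
((¬u → (u → v)) → (u ↔ v)) ∧ (w ↔ w) = 2/5 ∧ 1 = 2/5
((((u ↔ w) ∧ ((w ↔ u) ↔ (u ↔ w))) ↔ ¬(w ∧ v)) ∧ ((w ↔ ((u ∧ u) ∧ (v ↔ u))) ∧ ((w ∧ ¬w) ↔ (v → ¬v)))) ↔ (((¬u → (u → v)) → (u ↔ v)) ∧ (w ↔ w)) = 3/5 ↔ 2/5 = 4/5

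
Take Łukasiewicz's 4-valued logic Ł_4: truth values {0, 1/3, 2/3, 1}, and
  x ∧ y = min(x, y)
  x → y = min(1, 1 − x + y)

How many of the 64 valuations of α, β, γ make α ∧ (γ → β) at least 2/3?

value 1: 10 assignments (counts)
value 2/3: 16 assignments (counts)
value 1/3: 19 assignments
value 0: 19 assignments
So 26 of the 64 assignments meet the threshold.

26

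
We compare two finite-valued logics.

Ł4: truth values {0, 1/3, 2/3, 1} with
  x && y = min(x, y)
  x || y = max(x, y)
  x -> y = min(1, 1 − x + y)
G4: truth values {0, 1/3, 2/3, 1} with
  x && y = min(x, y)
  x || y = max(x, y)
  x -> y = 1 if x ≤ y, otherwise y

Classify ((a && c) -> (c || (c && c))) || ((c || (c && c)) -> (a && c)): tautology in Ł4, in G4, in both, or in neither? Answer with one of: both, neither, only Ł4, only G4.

both

In Ł4: every assignment gives 1 — tautology.
In G4: every assignment gives 1 — tautology.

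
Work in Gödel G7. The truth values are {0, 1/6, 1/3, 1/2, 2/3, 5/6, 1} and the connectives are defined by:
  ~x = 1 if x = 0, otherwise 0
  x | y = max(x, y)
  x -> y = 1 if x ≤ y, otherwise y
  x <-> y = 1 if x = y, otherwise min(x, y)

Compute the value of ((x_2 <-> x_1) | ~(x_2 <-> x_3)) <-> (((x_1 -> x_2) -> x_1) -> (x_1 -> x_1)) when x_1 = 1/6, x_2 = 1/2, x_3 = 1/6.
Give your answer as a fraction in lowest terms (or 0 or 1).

x_2 <-> x_1 = 1/2 <-> 1/6 = 1/6
x_2 <-> x_3 = 1/2 <-> 1/6 = 1/6
~(x_2 <-> x_3) = ~1/6 = 0
(x_2 <-> x_1) | ~(x_2 <-> x_3) = 1/6 | 0 = 1/6
x_1 -> x_2 = 1/6 -> 1/2 = 1
(x_1 -> x_2) -> x_1 = 1 -> 1/6 = 1/6
x_1 -> x_1 = 1/6 -> 1/6 = 1
((x_1 -> x_2) -> x_1) -> (x_1 -> x_1) = 1/6 -> 1 = 1
((x_2 <-> x_1) | ~(x_2 <-> x_3)) <-> (((x_1 -> x_2) -> x_1) -> (x_1 -> x_1)) = 1/6 <-> 1 = 1/6

1/6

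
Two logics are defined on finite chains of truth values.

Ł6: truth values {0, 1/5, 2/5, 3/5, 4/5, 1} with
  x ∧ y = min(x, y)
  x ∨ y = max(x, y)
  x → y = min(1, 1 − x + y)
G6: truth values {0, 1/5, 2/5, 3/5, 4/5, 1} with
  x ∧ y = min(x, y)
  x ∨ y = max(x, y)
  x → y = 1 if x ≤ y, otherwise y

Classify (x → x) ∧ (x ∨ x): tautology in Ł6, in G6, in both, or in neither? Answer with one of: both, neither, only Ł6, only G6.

neither

In Ł6: at x = 0 the value is 0 — not a tautology.
In G6: at x = 0 the value is 0 — not a tautology.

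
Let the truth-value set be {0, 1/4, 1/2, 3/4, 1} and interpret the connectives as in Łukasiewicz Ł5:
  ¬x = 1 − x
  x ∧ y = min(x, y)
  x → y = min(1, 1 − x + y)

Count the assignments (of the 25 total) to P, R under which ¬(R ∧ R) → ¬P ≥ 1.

15

value 1: 15 assignments (counts)
value 3/4: 4 assignments
value 1/2: 3 assignments
value 1/4: 2 assignments
value 0: 1 assignment
So 15 of the 25 assignments meet the threshold.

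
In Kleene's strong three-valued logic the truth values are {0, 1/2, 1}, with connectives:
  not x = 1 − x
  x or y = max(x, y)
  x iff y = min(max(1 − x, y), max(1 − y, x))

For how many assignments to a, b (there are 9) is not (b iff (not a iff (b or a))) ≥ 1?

a = 0, b = 0 ↦ 0  <
a = 0, b = 1/2 ↦ 1/2  <
a = 0, b = 1 ↦ 0  <
a = 1/2, b = 0 ↦ 1/2  <
a = 1/2, b = 1/2 ↦ 1/2  <
a = 1/2, b = 1 ↦ 1/2  <
a = 1, b = 0 ↦ 0  <
a = 1, b = 1/2 ↦ 1/2  <
a = 1, b = 1 ↦ 1  ≥
So 1 of the 9 assignments meets the threshold.

1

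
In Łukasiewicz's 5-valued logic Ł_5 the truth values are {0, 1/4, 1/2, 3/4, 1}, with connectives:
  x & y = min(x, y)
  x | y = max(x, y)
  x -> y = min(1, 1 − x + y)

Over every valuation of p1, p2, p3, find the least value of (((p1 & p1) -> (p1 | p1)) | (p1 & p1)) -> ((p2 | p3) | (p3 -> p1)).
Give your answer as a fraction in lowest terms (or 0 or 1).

1/2

Take p1 = 0, p2 = 0, p3 = 1/2:
p1 & p1 = 0 & 0 = 0
p1 | p1 = 0 | 0 = 0
(p1 & p1) -> (p1 | p1) = 0 -> 0 = 1
p1 & p1 = 0 & 0 = 0
((p1 & p1) -> (p1 | p1)) | (p1 & p1) = 1 | 0 = 1
p2 | p3 = 0 | 1/2 = 1/2
p3 -> p1 = 1/2 -> 0 = 1/2
(p2 | p3) | (p3 -> p1) = 1/2 | 1/2 = 1/2
(((p1 & p1) -> (p1 | p1)) | (p1 & p1)) -> ((p2 | p3) | (p3 -> p1)) = 1 -> 1/2 = 1/2
No assignment yields a value below 1/2, so this is the minimum.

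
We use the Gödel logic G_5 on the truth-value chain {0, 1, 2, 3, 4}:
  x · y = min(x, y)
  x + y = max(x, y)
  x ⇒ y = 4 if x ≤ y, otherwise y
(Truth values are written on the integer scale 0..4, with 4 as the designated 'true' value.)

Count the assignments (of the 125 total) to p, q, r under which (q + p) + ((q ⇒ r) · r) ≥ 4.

value 4: 61 assignments (counts)
value 3: 37 assignments
value 2: 19 assignments
value 1: 7 assignments
value 0: 1 assignment
So 61 of the 125 assignments meet the threshold.

61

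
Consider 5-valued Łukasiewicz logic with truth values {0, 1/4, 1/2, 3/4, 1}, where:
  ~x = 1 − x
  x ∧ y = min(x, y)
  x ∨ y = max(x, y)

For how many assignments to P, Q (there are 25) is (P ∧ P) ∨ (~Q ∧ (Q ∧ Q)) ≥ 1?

5

value 1: 5 assignments (counts)
value 3/4: 5 assignments
value 1/2: 7 assignments
value 1/4: 6 assignments
value 0: 2 assignments
So 5 of the 25 assignments meet the threshold.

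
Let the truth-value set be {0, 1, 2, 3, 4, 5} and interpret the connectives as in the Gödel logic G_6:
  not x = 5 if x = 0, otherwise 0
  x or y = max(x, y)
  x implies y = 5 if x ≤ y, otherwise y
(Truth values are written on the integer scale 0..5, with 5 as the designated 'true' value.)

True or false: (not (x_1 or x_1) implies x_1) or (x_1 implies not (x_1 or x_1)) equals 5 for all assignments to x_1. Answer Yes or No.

Yes

x_1 = 0 ↦ 5
x_1 = 1 ↦ 5
x_1 = 2 ↦ 5
x_1 = 3 ↦ 5
x_1 = 4 ↦ 5
x_1 = 5 ↦ 5
Every assignment gives a value ≥ 5.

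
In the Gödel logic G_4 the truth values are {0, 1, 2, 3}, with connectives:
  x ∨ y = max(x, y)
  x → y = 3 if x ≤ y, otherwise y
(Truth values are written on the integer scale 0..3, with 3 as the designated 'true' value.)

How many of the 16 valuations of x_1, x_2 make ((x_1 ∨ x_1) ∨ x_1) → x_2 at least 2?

11

x_1 = 0, x_2 = 0 ↦ 3  ≥
x_1 = 0, x_2 = 1 ↦ 3  ≥
x_1 = 0, x_2 = 2 ↦ 3  ≥
x_1 = 0, x_2 = 3 ↦ 3  ≥
x_1 = 1, x_2 = 0 ↦ 0  <
x_1 = 1, x_2 = 1 ↦ 3  ≥
x_1 = 1, x_2 = 2 ↦ 3  ≥
x_1 = 1, x_2 = 3 ↦ 3  ≥
x_1 = 2, x_2 = 0 ↦ 0  <
x_1 = 2, x_2 = 1 ↦ 1  <
x_1 = 2, x_2 = 2 ↦ 3  ≥
x_1 = 2, x_2 = 3 ↦ 3  ≥
x_1 = 3, x_2 = 0 ↦ 0  <
x_1 = 3, x_2 = 1 ↦ 1  <
x_1 = 3, x_2 = 2 ↦ 2  ≥
x_1 = 3, x_2 = 3 ↦ 3  ≥
So 11 of the 16 assignments meet the threshold.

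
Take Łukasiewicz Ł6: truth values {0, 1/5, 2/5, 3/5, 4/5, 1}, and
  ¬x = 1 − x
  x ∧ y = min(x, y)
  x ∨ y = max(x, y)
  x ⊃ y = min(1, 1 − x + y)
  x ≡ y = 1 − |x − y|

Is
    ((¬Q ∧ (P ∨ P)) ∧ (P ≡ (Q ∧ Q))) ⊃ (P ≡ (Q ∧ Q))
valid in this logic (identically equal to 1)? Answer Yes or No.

Yes

At P = 0, Q = 1/5, for instance:
¬Q = ¬1/5 = 4/5
P ∨ P = 0 ∨ 0 = 0
¬Q ∧ (P ∨ P) = 4/5 ∧ 0 = 0
Q ∧ Q = 1/5 ∧ 1/5 = 1/5
P ≡ (Q ∧ Q) = 0 ≡ 1/5 = 4/5
(¬Q ∧ (P ∨ P)) ∧ (P ≡ (Q ∧ Q)) = 0 ∧ 4/5 = 0
((¬Q ∧ (P ∨ P)) ∧ (P ≡ (Q ∧ Q))) ⊃ (P ≡ (Q ∧ Q)) = 0 ⊃ 4/5 = 1
and checking the remaining 35 assignments likewise gives ≥ 1 in every case.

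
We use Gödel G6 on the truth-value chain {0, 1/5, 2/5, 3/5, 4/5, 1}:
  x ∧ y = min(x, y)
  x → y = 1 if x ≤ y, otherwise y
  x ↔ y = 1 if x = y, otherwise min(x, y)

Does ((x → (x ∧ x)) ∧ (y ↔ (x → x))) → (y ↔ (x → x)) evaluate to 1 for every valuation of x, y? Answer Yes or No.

At x = 1, y = 2/5, for instance:
x ∧ x = 1 ∧ 1 = 1
x → (x ∧ x) = 1 → 1 = 1
x → x = 1 → 1 = 1
y ↔ (x → x) = 2/5 ↔ 1 = 2/5
(x → (x ∧ x)) ∧ (y ↔ (x → x)) = 1 ∧ 2/5 = 2/5
((x → (x ∧ x)) ∧ (y ↔ (x → x))) → (y ↔ (x → x)) = 2/5 → 2/5 = 1
and checking the remaining 35 assignments likewise gives ≥ 1 in every case.

Yes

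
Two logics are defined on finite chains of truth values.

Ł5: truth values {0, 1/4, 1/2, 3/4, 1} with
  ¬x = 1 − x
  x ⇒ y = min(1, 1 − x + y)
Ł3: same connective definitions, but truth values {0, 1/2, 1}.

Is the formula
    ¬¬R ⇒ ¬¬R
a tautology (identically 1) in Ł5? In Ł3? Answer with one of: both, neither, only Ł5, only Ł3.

In Ł5: every assignment gives 1 — tautology.
In Ł3: every assignment gives 1 — tautology.

both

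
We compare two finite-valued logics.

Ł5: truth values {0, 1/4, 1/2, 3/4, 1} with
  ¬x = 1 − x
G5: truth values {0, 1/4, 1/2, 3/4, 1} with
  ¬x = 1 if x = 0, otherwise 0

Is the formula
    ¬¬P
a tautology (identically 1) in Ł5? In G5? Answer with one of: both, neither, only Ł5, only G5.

neither

In Ł5: at P = 0 the value is 0 — not a tautology.
In G5: at P = 0 the value is 0 — not a tautology.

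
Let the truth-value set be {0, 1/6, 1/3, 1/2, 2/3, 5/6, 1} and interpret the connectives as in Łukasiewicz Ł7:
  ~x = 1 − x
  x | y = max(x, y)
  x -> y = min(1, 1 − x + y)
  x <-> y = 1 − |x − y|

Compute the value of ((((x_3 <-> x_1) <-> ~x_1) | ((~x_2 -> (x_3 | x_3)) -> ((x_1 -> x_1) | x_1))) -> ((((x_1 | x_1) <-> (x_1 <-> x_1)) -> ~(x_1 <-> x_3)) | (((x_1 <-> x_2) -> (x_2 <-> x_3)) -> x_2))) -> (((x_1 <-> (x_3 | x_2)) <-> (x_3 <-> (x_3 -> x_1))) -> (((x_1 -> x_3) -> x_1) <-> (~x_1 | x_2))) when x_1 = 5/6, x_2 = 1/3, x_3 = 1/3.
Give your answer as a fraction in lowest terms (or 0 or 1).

5/6

x_3 <-> x_1 = 1/3 <-> 5/6 = 1/2
~x_1 = ~5/6 = 1/6
(x_3 <-> x_1) <-> ~x_1 = 1/2 <-> 1/6 = 2/3
~x_2 = ~1/3 = 2/3
x_3 | x_3 = 1/3 | 1/3 = 1/3
~x_2 -> (x_3 | x_3) = 2/3 -> 1/3 = 2/3
x_1 -> x_1 = 5/6 -> 5/6 = 1
(x_1 -> x_1) | x_1 = 1 | 5/6 = 1
(~x_2 -> (x_3 | x_3)) -> ((x_1 -> x_1) | x_1) = 2/3 -> 1 = 1
((x_3 <-> x_1) <-> ~x_1) | ((~x_2 -> (x_3 | x_3)) -> ((x_1 -> x_1) | x_1)) = 2/3 | 1 = 1
x_1 | x_1 = 5/6 | 5/6 = 5/6
x_1 <-> x_1 = 5/6 <-> 5/6 = 1
(x_1 | x_1) <-> (x_1 <-> x_1) = 5/6 <-> 1 = 5/6
x_1 <-> x_3 = 5/6 <-> 1/3 = 1/2
~(x_1 <-> x_3) = ~1/2 = 1/2
((x_1 | x_1) <-> (x_1 <-> x_1)) -> ~(x_1 <-> x_3) = 5/6 -> 1/2 = 2/3
x_1 <-> x_2 = 5/6 <-> 1/3 = 1/2
x_2 <-> x_3 = 1/3 <-> 1/3 = 1
(x_1 <-> x_2) -> (x_2 <-> x_3) = 1/2 -> 1 = 1
((x_1 <-> x_2) -> (x_2 <-> x_3)) -> x_2 = 1 -> 1/3 = 1/3
(((x_1 | x_1) <-> (x_1 <-> x_1)) -> ~(x_1 <-> x_3)) | (((x_1 <-> x_2) -> (x_2 <-> x_3)) -> x_2) = 2/3 | 1/3 = 2/3
(((x_3 <-> x_1) <-> ~x_1) | ((~x_2 -> (x_3 | x_3)) -> ((x_1 -> x_1) | x_1))) -> ((((x_1 | x_1) <-> (x_1 <-> x_1)) -> ~(x_1 <-> x_3)) | (((x_1 <-> x_2) -> (x_2 <-> x_3)) -> x_2)) = 1 -> 2/3 = 2/3
x_3 | x_2 = 1/3 | 1/3 = 1/3
x_1 <-> (x_3 | x_2) = 5/6 <-> 1/3 = 1/2
x_3 -> x_1 = 1/3 -> 5/6 = 1
x_3 <-> (x_3 -> x_1) = 1/3 <-> 1 = 1/3
(x_1 <-> (x_3 | x_2)) <-> (x_3 <-> (x_3 -> x_1)) = 1/2 <-> 1/3 = 5/6
x_1 -> x_3 = 5/6 -> 1/3 = 1/2
(x_1 -> x_3) -> x_1 = 1/2 -> 5/6 = 1
~x_1 = ~5/6 = 1/6
~x_1 | x_2 = 1/6 | 1/3 = 1/3
((x_1 -> x_3) -> x_1) <-> (~x_1 | x_2) = 1 <-> 1/3 = 1/3
((x_1 <-> (x_3 | x_2)) <-> (x_3 <-> (x_3 -> x_1))) -> (((x_1 -> x_3) -> x_1) <-> (~x_1 | x_2)) = 5/6 -> 1/3 = 1/2
((((x_3 <-> x_1) <-> ~x_1) | ((~x_2 -> (x_3 | x_3)) -> ((x_1 -> x_1) | x_1))) -> ((((x_1 | x_1) <-> (x_1 <-> x_1)) -> ~(x_1 <-> x_3)) | (((x_1 <-> x_2) -> (x_2 <-> x_3)) -> x_2))) -> (((x_1 <-> (x_3 | x_2)) <-> (x_3 <-> (x_3 -> x_1))) -> (((x_1 -> x_3) -> x_1) <-> (~x_1 | x_2))) = 2/3 -> 1/2 = 5/6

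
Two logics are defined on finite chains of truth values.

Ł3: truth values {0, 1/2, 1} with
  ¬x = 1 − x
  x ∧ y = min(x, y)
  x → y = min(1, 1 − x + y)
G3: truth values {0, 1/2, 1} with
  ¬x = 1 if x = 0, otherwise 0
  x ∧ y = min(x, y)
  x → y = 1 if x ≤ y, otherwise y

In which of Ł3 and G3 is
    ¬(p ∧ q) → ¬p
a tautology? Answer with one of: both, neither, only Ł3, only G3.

neither

In Ł3: at p = 1/2, q = 0 the value is 1/2 — not a tautology.
In G3: at p = 1/2, q = 0 the value is 0 — not a tautology.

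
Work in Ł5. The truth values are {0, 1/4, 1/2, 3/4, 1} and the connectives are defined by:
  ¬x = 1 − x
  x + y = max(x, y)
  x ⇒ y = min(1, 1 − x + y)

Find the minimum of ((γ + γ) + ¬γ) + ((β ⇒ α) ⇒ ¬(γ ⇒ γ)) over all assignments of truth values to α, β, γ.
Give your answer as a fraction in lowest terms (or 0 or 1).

Take α = 0, β = 0, γ = 1/2:
γ + γ = 1/2 + 1/2 = 1/2
¬γ = ¬1/2 = 1/2
(γ + γ) + ¬γ = 1/2 + 1/2 = 1/2
β ⇒ α = 0 ⇒ 0 = 1
γ ⇒ γ = 1/2 ⇒ 1/2 = 1
¬(γ ⇒ γ) = ¬1 = 0
(β ⇒ α) ⇒ ¬(γ ⇒ γ) = 1 ⇒ 0 = 0
((γ + γ) + ¬γ) + ((β ⇒ α) ⇒ ¬(γ ⇒ γ)) = 1/2 + 0 = 1/2
No assignment yields a value below 1/2, so this is the minimum.

1/2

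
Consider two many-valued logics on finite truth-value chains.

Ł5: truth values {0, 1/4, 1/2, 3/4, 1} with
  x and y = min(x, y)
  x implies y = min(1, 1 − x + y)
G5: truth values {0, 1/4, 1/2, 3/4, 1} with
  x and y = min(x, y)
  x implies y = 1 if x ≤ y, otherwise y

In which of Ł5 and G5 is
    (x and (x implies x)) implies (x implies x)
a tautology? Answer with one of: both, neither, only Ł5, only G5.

both

In Ł5: every assignment gives 1 — tautology.
In G5: every assignment gives 1 — tautology.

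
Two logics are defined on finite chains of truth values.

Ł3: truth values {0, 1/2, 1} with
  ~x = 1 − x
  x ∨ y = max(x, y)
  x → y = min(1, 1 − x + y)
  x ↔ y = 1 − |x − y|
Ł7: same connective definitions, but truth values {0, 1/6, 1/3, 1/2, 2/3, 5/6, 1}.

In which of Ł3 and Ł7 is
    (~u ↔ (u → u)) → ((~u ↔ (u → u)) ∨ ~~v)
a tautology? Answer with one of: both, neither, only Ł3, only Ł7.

In Ł3: every assignment gives 1 — tautology.
In Ł7: every assignment gives 1 — tautology.

both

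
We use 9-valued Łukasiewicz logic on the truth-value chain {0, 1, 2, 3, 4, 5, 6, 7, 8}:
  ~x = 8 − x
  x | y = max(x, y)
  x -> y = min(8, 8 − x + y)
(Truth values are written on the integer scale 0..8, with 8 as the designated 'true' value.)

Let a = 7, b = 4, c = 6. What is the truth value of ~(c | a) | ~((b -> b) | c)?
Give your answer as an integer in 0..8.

1

c | a = 6 | 7 = 7
~(c | a) = ~7 = 1
b -> b = 4 -> 4 = 8
(b -> b) | c = 8 | 6 = 8
~((b -> b) | c) = ~8 = 0
~(c | a) | ~((b -> b) | c) = 1 | 0 = 1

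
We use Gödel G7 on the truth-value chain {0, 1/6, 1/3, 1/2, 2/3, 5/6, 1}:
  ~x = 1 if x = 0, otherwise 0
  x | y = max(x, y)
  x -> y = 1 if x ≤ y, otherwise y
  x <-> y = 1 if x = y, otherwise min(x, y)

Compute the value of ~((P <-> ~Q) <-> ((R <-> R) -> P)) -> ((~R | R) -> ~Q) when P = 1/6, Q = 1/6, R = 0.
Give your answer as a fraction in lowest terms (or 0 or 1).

~Q = ~1/6 = 0
P <-> ~Q = 1/6 <-> 0 = 0
R <-> R = 0 <-> 0 = 1
(R <-> R) -> P = 1 -> 1/6 = 1/6
(P <-> ~Q) <-> ((R <-> R) -> P) = 0 <-> 1/6 = 0
~((P <-> ~Q) <-> ((R <-> R) -> P)) = ~0 = 1
~R = ~0 = 1
~R | R = 1 | 0 = 1
~Q = ~1/6 = 0
(~R | R) -> ~Q = 1 -> 0 = 0
~((P <-> ~Q) <-> ((R <-> R) -> P)) -> ((~R | R) -> ~Q) = 1 -> 0 = 0

0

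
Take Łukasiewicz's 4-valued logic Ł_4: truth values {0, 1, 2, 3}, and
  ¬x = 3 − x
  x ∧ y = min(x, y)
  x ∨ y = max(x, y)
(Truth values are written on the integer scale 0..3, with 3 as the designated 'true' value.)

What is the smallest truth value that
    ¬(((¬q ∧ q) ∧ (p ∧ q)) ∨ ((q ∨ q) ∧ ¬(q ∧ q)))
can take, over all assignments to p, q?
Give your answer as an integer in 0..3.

2

Take p = 0, q = 1:
¬q = ¬1 = 2
¬q ∧ q = 2 ∧ 1 = 1
p ∧ q = 0 ∧ 1 = 0
(¬q ∧ q) ∧ (p ∧ q) = 1 ∧ 0 = 0
q ∨ q = 1 ∨ 1 = 1
q ∧ q = 1 ∧ 1 = 1
¬(q ∧ q) = ¬1 = 2
(q ∨ q) ∧ ¬(q ∧ q) = 1 ∧ 2 = 1
((¬q ∧ q) ∧ (p ∧ q)) ∨ ((q ∨ q) ∧ ¬(q ∧ q)) = 0 ∨ 1 = 1
¬(((¬q ∧ q) ∧ (p ∧ q)) ∨ ((q ∨ q) ∧ ¬(q ∧ q))) = ¬1 = 2
No assignment yields a value below 2, so this is the minimum.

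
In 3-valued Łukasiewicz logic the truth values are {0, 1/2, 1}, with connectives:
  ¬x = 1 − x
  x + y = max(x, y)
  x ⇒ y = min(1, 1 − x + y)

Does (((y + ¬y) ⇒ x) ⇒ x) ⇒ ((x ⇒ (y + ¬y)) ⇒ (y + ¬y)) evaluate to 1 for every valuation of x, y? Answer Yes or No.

Yes

x = 0, y = 0 ↦ 1
x = 0, y = 1/2 ↦ 1
x = 0, y = 1 ↦ 1
x = 1/2, y = 0 ↦ 1
x = 1/2, y = 1/2 ↦ 1
x = 1/2, y = 1 ↦ 1
x = 1, y = 0 ↦ 1
x = 1, y = 1/2 ↦ 1
x = 1, y = 1 ↦ 1
Every assignment gives a value ≥ 1.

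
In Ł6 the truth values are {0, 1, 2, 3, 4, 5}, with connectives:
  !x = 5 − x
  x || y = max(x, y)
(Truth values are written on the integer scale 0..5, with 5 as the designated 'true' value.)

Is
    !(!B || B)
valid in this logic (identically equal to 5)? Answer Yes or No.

Counterexample: take B = 0.
!B = !0 = 5
!B || B = 5 || 0 = 5
!(!B || B) = !5 = 0
This gives 0 ≠ 5.

No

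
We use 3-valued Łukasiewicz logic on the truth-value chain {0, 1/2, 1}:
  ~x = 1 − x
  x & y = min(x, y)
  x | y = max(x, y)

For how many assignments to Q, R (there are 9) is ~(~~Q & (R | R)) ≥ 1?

5

Q = 0, R = 0 ↦ 1  ≥
Q = 0, R = 1/2 ↦ 1  ≥
Q = 0, R = 1 ↦ 1  ≥
Q = 1/2, R = 0 ↦ 1  ≥
Q = 1/2, R = 1/2 ↦ 1/2  <
Q = 1/2, R = 1 ↦ 1/2  <
Q = 1, R = 0 ↦ 1  ≥
Q = 1, R = 1/2 ↦ 1/2  <
Q = 1, R = 1 ↦ 0  <
So 5 of the 9 assignments meet the threshold.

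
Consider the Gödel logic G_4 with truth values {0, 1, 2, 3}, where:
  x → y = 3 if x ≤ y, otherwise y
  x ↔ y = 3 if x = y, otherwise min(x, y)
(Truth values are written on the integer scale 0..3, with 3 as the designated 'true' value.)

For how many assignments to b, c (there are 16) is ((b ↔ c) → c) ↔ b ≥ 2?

10

b = 0, c = 0 ↦ 3  ≥
b = 0, c = 1 ↦ 0  <
b = 0, c = 2 ↦ 0  <
b = 0, c = 3 ↦ 0  <
b = 1, c = 0 ↦ 1  <
b = 1, c = 1 ↦ 3  ≥
b = 1, c = 2 ↦ 1  <
b = 1, c = 3 ↦ 1  <
b = 2, c = 0 ↦ 2  ≥
b = 2, c = 1 ↦ 2  ≥
b = 2, c = 2 ↦ 3  ≥
b = 2, c = 3 ↦ 2  ≥
b = 3, c = 0 ↦ 3  ≥
b = 3, c = 1 ↦ 3  ≥
b = 3, c = 2 ↦ 3  ≥
b = 3, c = 3 ↦ 3  ≥
So 10 of the 16 assignments meet the threshold.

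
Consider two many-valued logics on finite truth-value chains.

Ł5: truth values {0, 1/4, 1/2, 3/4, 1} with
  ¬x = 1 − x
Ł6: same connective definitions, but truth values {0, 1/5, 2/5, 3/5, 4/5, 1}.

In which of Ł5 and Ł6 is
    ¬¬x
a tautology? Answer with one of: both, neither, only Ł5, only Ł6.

neither

In Ł5: at x = 0 the value is 0 — not a tautology.
In Ł6: at x = 0 the value is 0 — not a tautology.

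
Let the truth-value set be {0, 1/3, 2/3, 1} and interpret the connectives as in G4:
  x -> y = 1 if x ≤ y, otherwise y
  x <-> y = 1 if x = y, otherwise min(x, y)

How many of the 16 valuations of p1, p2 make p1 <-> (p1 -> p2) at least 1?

p1 = 0, p2 = 0 ↦ 0  <
p1 = 0, p2 = 1/3 ↦ 0  <
p1 = 0, p2 = 2/3 ↦ 0  <
p1 = 0, p2 = 1 ↦ 0  <
p1 = 1/3, p2 = 0 ↦ 0  <
p1 = 1/3, p2 = 1/3 ↦ 1/3  <
p1 = 1/3, p2 = 2/3 ↦ 1/3  <
p1 = 1/3, p2 = 1 ↦ 1/3  <
p1 = 2/3, p2 = 0 ↦ 0  <
p1 = 2/3, p2 = 1/3 ↦ 1/3  <
p1 = 2/3, p2 = 2/3 ↦ 2/3  <
p1 = 2/3, p2 = 1 ↦ 2/3  <
p1 = 1, p2 = 0 ↦ 0  <
p1 = 1, p2 = 1/3 ↦ 1/3  <
p1 = 1, p2 = 2/3 ↦ 2/3  <
p1 = 1, p2 = 1 ↦ 1  ≥
So 1 of the 16 assignments meets the threshold.

1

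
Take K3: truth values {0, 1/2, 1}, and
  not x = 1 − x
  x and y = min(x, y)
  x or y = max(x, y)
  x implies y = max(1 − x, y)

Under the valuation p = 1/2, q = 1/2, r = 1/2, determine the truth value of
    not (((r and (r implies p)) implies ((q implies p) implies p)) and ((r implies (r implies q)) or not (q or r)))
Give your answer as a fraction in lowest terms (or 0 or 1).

1/2

r implies p = 1/2 implies 1/2 = 1/2
r and (r implies p) = 1/2 and 1/2 = 1/2
q implies p = 1/2 implies 1/2 = 1/2
(q implies p) implies p = 1/2 implies 1/2 = 1/2
(r and (r implies p)) implies ((q implies p) implies p) = 1/2 implies 1/2 = 1/2
r implies q = 1/2 implies 1/2 = 1/2
r implies (r implies q) = 1/2 implies 1/2 = 1/2
q or r = 1/2 or 1/2 = 1/2
not (q or r) = not 1/2 = 1/2
(r implies (r implies q)) or not (q or r) = 1/2 or 1/2 = 1/2
((r and (r implies p)) implies ((q implies p) implies p)) and ((r implies (r implies q)) or not (q or r)) = 1/2 and 1/2 = 1/2
not (((r and (r implies p)) implies ((q implies p) implies p)) and ((r implies (r implies q)) or not (q or r))) = not 1/2 = 1/2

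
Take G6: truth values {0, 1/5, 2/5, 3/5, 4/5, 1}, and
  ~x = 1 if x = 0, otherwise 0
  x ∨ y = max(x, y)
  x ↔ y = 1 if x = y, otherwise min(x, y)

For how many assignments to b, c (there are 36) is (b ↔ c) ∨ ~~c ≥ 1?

value 1: 31 assignments (counts)
value 0: 5 assignments
So 31 of the 36 assignments meet the threshold.

31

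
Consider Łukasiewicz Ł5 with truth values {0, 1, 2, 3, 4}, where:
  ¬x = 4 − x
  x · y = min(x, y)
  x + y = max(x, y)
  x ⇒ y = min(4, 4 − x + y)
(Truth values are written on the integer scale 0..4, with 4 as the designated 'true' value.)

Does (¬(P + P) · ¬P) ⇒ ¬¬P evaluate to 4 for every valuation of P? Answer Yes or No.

No

Counterexample: take P = 0.
P + P = 0 + 0 = 0
¬(P + P) = ¬0 = 4
¬P = ¬0 = 4
¬(P + P) · ¬P = 4 · 4 = 4
¬¬P = ¬4 = 0
(¬(P + P) · ¬P) ⇒ ¬¬P = 4 ⇒ 0 = 0
This gives 0 ≠ 4.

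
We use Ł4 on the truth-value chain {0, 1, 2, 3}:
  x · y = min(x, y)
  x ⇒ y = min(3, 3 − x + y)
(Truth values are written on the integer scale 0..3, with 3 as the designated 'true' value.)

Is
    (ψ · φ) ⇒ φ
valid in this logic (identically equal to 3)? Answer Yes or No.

φ = 0, ψ = 0 ↦ 3
φ = 0, ψ = 1 ↦ 3
φ = 0, ψ = 2 ↦ 3
φ = 0, ψ = 3 ↦ 3
φ = 1, ψ = 0 ↦ 3
φ = 1, ψ = 1 ↦ 3
φ = 1, ψ = 2 ↦ 3
φ = 1, ψ = 3 ↦ 3
φ = 2, ψ = 0 ↦ 3
φ = 2, ψ = 1 ↦ 3
φ = 2, ψ = 2 ↦ 3
φ = 2, ψ = 3 ↦ 3
φ = 3, ψ = 0 ↦ 3
φ = 3, ψ = 1 ↦ 3
φ = 3, ψ = 2 ↦ 3
φ = 3, ψ = 3 ↦ 3
Every assignment gives a value ≥ 3.

Yes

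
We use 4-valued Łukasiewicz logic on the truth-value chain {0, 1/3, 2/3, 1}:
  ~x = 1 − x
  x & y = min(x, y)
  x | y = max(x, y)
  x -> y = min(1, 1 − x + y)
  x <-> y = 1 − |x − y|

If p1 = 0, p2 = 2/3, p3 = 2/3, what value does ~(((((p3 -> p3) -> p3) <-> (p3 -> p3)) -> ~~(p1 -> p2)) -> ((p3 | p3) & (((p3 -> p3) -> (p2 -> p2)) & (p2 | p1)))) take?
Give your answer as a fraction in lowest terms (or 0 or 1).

p3 -> p3 = 2/3 -> 2/3 = 1
(p3 -> p3) -> p3 = 1 -> 2/3 = 2/3
p3 -> p3 = 2/3 -> 2/3 = 1
((p3 -> p3) -> p3) <-> (p3 -> p3) = 2/3 <-> 1 = 2/3
p1 -> p2 = 0 -> 2/3 = 1
~(p1 -> p2) = ~1 = 0
~~(p1 -> p2) = ~0 = 1
(((p3 -> p3) -> p3) <-> (p3 -> p3)) -> ~~(p1 -> p2) = 2/3 -> 1 = 1
p3 | p3 = 2/3 | 2/3 = 2/3
p3 -> p3 = 2/3 -> 2/3 = 1
p2 -> p2 = 2/3 -> 2/3 = 1
(p3 -> p3) -> (p2 -> p2) = 1 -> 1 = 1
p2 | p1 = 2/3 | 0 = 2/3
((p3 -> p3) -> (p2 -> p2)) & (p2 | p1) = 1 & 2/3 = 2/3
(p3 | p3) & (((p3 -> p3) -> (p2 -> p2)) & (p2 | p1)) = 2/3 & 2/3 = 2/3
((((p3 -> p3) -> p3) <-> (p3 -> p3)) -> ~~(p1 -> p2)) -> ((p3 | p3) & (((p3 -> p3) -> (p2 -> p2)) & (p2 | p1))) = 1 -> 2/3 = 2/3
~(((((p3 -> p3) -> p3) <-> (p3 -> p3)) -> ~~(p1 -> p2)) -> ((p3 | p3) & (((p3 -> p3) -> (p2 -> p2)) & (p2 | p1)))) = ~2/3 = 1/3

1/3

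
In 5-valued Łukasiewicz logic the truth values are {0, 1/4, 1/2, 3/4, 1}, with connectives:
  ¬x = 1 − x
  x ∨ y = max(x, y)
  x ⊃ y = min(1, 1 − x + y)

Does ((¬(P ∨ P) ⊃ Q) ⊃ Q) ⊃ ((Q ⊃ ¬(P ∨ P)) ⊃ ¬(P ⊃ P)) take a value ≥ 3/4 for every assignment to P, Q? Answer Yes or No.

Counterexample: take P = 0, Q = 0.
P ∨ P = 0 ∨ 0 = 0
¬(P ∨ P) = ¬0 = 1
¬(P ∨ P) ⊃ Q = 1 ⊃ 0 = 0
(¬(P ∨ P) ⊃ Q) ⊃ Q = 0 ⊃ 0 = 1
P ∨ P = 0 ∨ 0 = 0
¬(P ∨ P) = ¬0 = 1
Q ⊃ ¬(P ∨ P) = 0 ⊃ 1 = 1
P ⊃ P = 0 ⊃ 0 = 1
¬(P ⊃ P) = ¬1 = 0
(Q ⊃ ¬(P ∨ P)) ⊃ ¬(P ⊃ P) = 1 ⊃ 0 = 0
((¬(P ∨ P) ⊃ Q) ⊃ Q) ⊃ ((Q ⊃ ¬(P ∨ P)) ⊃ ¬(P ⊃ P)) = 1 ⊃ 0 = 0
This gives 0, which is below 3/4.

No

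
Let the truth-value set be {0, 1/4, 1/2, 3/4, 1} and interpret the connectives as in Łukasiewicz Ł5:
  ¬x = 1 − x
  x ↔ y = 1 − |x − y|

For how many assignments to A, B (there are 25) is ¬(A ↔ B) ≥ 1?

2

value 1: 2 assignments (counts)
value 3/4: 4 assignments
value 1/2: 6 assignments
value 1/4: 8 assignments
value 0: 5 assignments
So 2 of the 25 assignments meet the threshold.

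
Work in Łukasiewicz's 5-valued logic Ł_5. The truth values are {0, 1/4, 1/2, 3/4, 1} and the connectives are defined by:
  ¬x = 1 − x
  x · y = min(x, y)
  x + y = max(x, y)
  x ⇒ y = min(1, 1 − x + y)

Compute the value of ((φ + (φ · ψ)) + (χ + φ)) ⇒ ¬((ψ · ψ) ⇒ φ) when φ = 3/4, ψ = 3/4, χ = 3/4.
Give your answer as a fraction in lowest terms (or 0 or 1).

1/4

φ · ψ = 3/4 · 3/4 = 3/4
φ + (φ · ψ) = 3/4 + 3/4 = 3/4
χ + φ = 3/4 + 3/4 = 3/4
(φ + (φ · ψ)) + (χ + φ) = 3/4 + 3/4 = 3/4
ψ · ψ = 3/4 · 3/4 = 3/4
(ψ · ψ) ⇒ φ = 3/4 ⇒ 3/4 = 1
¬((ψ · ψ) ⇒ φ) = ¬1 = 0
((φ + (φ · ψ)) + (χ + φ)) ⇒ ¬((ψ · ψ) ⇒ φ) = 3/4 ⇒ 0 = 1/4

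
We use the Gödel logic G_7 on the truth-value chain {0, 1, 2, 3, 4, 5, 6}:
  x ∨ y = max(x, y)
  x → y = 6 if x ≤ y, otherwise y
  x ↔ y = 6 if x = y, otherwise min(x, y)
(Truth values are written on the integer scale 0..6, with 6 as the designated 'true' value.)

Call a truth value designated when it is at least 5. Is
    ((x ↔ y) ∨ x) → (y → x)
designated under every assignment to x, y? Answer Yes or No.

Yes

At x = 5, y = 0, for instance:
x ↔ y = 5 ↔ 0 = 0
(x ↔ y) ∨ x = 0 ∨ 5 = 5
y → x = 0 → 5 = 6
((x ↔ y) ∨ x) → (y → x) = 5 → 6 = 6
and checking the remaining 48 assignments likewise gives ≥ 5 in every case.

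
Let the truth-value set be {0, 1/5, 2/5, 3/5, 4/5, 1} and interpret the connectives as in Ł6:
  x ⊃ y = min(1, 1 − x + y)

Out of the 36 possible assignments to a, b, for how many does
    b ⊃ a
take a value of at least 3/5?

30

value 1: 21 assignments (counts)
value 4/5: 5 assignments (counts)
value 3/5: 4 assignments (counts)
value 2/5: 3 assignments
value 1/5: 2 assignments
value 0: 1 assignment
So 30 of the 36 assignments meet the threshold.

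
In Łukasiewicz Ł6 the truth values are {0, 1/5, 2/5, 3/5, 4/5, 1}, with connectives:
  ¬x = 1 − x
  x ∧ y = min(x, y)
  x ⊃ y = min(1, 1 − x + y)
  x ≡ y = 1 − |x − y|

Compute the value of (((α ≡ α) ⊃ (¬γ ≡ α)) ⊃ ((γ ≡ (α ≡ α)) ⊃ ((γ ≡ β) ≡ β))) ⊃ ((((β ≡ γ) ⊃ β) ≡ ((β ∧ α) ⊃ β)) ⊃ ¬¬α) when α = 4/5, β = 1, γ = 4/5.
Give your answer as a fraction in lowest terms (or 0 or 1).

α ≡ α = 4/5 ≡ 4/5 = 1
¬γ = ¬4/5 = 1/5
¬γ ≡ α = 1/5 ≡ 4/5 = 2/5
(α ≡ α) ⊃ (¬γ ≡ α) = 1 ⊃ 2/5 = 2/5
α ≡ α = 4/5 ≡ 4/5 = 1
γ ≡ (α ≡ α) = 4/5 ≡ 1 = 4/5
γ ≡ β = 4/5 ≡ 1 = 4/5
(γ ≡ β) ≡ β = 4/5 ≡ 1 = 4/5
(γ ≡ (α ≡ α)) ⊃ ((γ ≡ β) ≡ β) = 4/5 ⊃ 4/5 = 1
((α ≡ α) ⊃ (¬γ ≡ α)) ⊃ ((γ ≡ (α ≡ α)) ⊃ ((γ ≡ β) ≡ β)) = 2/5 ⊃ 1 = 1
β ≡ γ = 1 ≡ 4/5 = 4/5
(β ≡ γ) ⊃ β = 4/5 ⊃ 1 = 1
β ∧ α = 1 ∧ 4/5 = 4/5
(β ∧ α) ⊃ β = 4/5 ⊃ 1 = 1
((β ≡ γ) ⊃ β) ≡ ((β ∧ α) ⊃ β) = 1 ≡ 1 = 1
¬α = ¬4/5 = 1/5
¬¬α = ¬1/5 = 4/5
(((β ≡ γ) ⊃ β) ≡ ((β ∧ α) ⊃ β)) ⊃ ¬¬α = 1 ⊃ 4/5 = 4/5
(((α ≡ α) ⊃ (¬γ ≡ α)) ⊃ ((γ ≡ (α ≡ α)) ⊃ ((γ ≡ β) ≡ β))) ⊃ ((((β ≡ γ) ⊃ β) ≡ ((β ∧ α) ⊃ β)) ⊃ ¬¬α) = 1 ⊃ 4/5 = 4/5

4/5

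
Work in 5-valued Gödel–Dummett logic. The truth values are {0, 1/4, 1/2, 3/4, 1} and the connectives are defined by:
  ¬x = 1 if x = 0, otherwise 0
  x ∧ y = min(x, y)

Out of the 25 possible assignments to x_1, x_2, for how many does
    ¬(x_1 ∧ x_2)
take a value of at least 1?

value 1: 9 assignments (counts)
value 0: 16 assignments
So 9 of the 25 assignments meet the threshold.

9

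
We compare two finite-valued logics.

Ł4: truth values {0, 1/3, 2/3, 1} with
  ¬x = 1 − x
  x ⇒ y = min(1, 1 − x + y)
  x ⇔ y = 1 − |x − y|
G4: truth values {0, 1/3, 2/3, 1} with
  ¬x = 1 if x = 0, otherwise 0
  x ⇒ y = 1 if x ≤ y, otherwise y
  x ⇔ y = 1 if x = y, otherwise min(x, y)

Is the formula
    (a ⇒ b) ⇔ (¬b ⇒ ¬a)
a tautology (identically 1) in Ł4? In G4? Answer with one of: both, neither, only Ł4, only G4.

only Ł4

In Ł4: every assignment gives 1 — tautology.
In G4: at a = 2/3, b = 1/3 the value is 1/3 — not a tautology.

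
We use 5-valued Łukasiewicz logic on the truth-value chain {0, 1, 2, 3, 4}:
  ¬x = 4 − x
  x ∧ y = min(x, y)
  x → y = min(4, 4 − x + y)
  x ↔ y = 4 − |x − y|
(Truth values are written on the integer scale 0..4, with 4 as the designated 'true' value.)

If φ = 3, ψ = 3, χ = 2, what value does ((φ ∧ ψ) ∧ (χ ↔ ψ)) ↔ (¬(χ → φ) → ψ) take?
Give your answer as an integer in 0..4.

φ ∧ ψ = 3 ∧ 3 = 3
χ ↔ ψ = 2 ↔ 3 = 3
(φ ∧ ψ) ∧ (χ ↔ ψ) = 3 ∧ 3 = 3
χ → φ = 2 → 3 = 4
¬(χ → φ) = ¬4 = 0
¬(χ → φ) → ψ = 0 → 3 = 4
((φ ∧ ψ) ∧ (χ ↔ ψ)) ↔ (¬(χ → φ) → ψ) = 3 ↔ 4 = 3

3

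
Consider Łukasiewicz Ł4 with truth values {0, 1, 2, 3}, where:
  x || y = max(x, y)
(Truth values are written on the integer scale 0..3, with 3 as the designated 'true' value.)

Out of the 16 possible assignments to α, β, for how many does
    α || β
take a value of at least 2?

12

α = 0, β = 0 ↦ 0  <
α = 0, β = 1 ↦ 1  <
α = 0, β = 2 ↦ 2  ≥
α = 0, β = 3 ↦ 3  ≥
α = 1, β = 0 ↦ 1  <
α = 1, β = 1 ↦ 1  <
α = 1, β = 2 ↦ 2  ≥
α = 1, β = 3 ↦ 3  ≥
α = 2, β = 0 ↦ 2  ≥
α = 2, β = 1 ↦ 2  ≥
α = 2, β = 2 ↦ 2  ≥
α = 2, β = 3 ↦ 3  ≥
α = 3, β = 0 ↦ 3  ≥
α = 3, β = 1 ↦ 3  ≥
α = 3, β = 2 ↦ 3  ≥
α = 3, β = 3 ↦ 3  ≥
So 12 of the 16 assignments meet the threshold.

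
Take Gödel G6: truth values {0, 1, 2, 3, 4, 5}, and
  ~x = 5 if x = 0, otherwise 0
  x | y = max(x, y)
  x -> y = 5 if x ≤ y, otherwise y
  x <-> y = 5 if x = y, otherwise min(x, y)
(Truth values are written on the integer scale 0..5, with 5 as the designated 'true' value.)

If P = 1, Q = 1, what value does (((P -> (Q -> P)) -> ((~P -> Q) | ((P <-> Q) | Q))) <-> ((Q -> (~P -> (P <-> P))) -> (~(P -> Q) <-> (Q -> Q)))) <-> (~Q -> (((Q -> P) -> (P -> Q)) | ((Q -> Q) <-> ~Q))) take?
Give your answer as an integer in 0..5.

Q -> P = 1 -> 1 = 5
P -> (Q -> P) = 1 -> 5 = 5
~P = ~1 = 0
~P -> Q = 0 -> 1 = 5
P <-> Q = 1 <-> 1 = 5
(P <-> Q) | Q = 5 | 1 = 5
(~P -> Q) | ((P <-> Q) | Q) = 5 | 5 = 5
(P -> (Q -> P)) -> ((~P -> Q) | ((P <-> Q) | Q)) = 5 -> 5 = 5
~P = ~1 = 0
P <-> P = 1 <-> 1 = 5
~P -> (P <-> P) = 0 -> 5 = 5
Q -> (~P -> (P <-> P)) = 1 -> 5 = 5
P -> Q = 1 -> 1 = 5
~(P -> Q) = ~5 = 0
Q -> Q = 1 -> 1 = 5
~(P -> Q) <-> (Q -> Q) = 0 <-> 5 = 0
(Q -> (~P -> (P <-> P))) -> (~(P -> Q) <-> (Q -> Q)) = 5 -> 0 = 0
((P -> (Q -> P)) -> ((~P -> Q) | ((P <-> Q) | Q))) <-> ((Q -> (~P -> (P <-> P))) -> (~(P -> Q) <-> (Q -> Q))) = 5 <-> 0 = 0
~Q = ~1 = 0
Q -> P = 1 -> 1 = 5
P -> Q = 1 -> 1 = 5
(Q -> P) -> (P -> Q) = 5 -> 5 = 5
Q -> Q = 1 -> 1 = 5
~Q = ~1 = 0
(Q -> Q) <-> ~Q = 5 <-> 0 = 0
((Q -> P) -> (P -> Q)) | ((Q -> Q) <-> ~Q) = 5 | 0 = 5
~Q -> (((Q -> P) -> (P -> Q)) | ((Q -> Q) <-> ~Q)) = 0 -> 5 = 5
(((P -> (Q -> P)) -> ((~P -> Q) | ((P <-> Q) | Q))) <-> ((Q -> (~P -> (P <-> P))) -> (~(P -> Q) <-> (Q -> Q)))) <-> (~Q -> (((Q -> P) -> (P -> Q)) | ((Q -> Q) <-> ~Q))) = 0 <-> 5 = 0

0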